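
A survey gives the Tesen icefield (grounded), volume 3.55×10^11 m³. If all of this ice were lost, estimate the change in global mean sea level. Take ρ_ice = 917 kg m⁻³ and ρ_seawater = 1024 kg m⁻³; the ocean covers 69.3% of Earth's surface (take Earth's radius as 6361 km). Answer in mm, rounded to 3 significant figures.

Tesen: 3.55×10^11 m³ × (917/1024) = 3.179×10^11 m³ of water.
Spread over 3.52×10^14 m² of ocean, Δh = 3.179×10^11 / 3.52×10^14 = 9.02×10^-4 m = 0.902 mm.

≈ 0.902 mm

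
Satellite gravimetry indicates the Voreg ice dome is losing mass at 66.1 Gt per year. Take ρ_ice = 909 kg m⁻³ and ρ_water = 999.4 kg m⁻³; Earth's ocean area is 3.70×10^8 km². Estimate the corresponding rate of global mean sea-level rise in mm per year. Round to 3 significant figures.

ρ_w = 999.4 kg m⁻³. Annual water volume added = 66.1 Gt / ρ_w = 6.610×10^13 kg / 999.4 kg m⁻³ = 6.614×10^10 m³.
Δh per year = 6.614×10^10 / 3.70×10^14 = 1.79×10^-4 m = 0.179 mm.

≈ 0.179 mm/yr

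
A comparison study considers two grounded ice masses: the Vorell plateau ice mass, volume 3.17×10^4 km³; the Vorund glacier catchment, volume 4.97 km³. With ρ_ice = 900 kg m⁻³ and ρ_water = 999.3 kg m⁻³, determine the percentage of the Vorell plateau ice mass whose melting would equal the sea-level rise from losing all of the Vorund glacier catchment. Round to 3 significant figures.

Equal sea-level rise means equal mass of meltwater, i.e. equal mass of ice lost.
Ice mass of Vorund: 4.473×10^12 kg; ice mass of Vorell: 2.853×10^16 kg.
Fraction required = 4.473×10^12 / 2.853×10^16 = 1.57×10^-4 → 0.0157 %.

≈ 0.0157 %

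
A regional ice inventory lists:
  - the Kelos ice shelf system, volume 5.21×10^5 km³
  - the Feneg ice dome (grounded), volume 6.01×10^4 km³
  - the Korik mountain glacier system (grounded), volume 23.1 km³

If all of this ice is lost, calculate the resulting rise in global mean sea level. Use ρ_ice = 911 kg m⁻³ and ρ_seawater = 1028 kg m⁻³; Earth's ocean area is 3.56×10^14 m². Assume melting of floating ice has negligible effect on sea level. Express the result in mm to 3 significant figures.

≈ 150 mm

The Kelos ice shelf system is floating and already displaces its own weight of water, so its melt adds essentially nothing to sea level.
Feneg: 6.01×10^4 km³ × (911/1028) = 5.326×10^4 km³ of water.
Korik: 23.1 km³ × (911/1028) = 20.47 km³ of water.
Total added water ≈ 5.328×10^13 m³ over 3.56×10^14 m² → Δh = 0.150 m = 150 mm.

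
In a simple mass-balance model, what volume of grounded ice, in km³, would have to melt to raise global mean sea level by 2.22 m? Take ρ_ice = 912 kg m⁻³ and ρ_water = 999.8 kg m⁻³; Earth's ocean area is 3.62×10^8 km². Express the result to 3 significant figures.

Required water volume = Δh × A = 2.22 m × 3.62×10^14 m² = 8.036×10^14 m³ = 8.036×10^5 km³.
Ice volume = water volume × ρ_w/ρ_ice = 8.036×10^5 × 999.8/912 = 8.81×10^5 km³.

≈ 8.81×10^5 km³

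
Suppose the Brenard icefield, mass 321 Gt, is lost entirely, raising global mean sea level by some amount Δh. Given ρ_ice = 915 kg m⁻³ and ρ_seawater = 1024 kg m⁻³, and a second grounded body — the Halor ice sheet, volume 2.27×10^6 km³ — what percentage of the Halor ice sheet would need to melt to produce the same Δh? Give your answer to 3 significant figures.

≈ 0.0155 %

Equal sea-level rise means equal mass of meltwater, i.e. equal mass of ice lost.
Ice mass of Brenard: 3.210×10^14 kg; ice mass of Halor: 2.077×10^18 kg.
Fraction required = 3.210×10^14 / 2.077×10^18 = 1.55×10^-4 → 0.0155 %.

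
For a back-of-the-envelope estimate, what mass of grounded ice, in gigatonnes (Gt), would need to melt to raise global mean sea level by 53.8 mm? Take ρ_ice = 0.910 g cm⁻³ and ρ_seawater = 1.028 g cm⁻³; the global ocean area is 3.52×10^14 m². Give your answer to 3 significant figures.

Required water volume = Δh × A = 0.0538 m × 3.52×10^14 m² = 1.894×10^13 m³.
ρ_w = 1.028 g cm⁻³ = 1028 kg m⁻³, so the mass of water = 1.894×10^13 m³ × 1028 kg m⁻³ = 1.947×10^16 kg = 1.95×10^4 Gt (and the same mass of ice, by conservation).

≈ 1.95×10^4 Gt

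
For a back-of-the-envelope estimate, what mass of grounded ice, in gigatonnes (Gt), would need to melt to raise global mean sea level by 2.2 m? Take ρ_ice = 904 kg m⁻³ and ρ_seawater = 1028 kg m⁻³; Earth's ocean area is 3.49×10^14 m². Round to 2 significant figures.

≈ 7.9×10^5 Gt

Required water volume = Δh × A = 2.2 m × 3.49×10^14 m² = 7.678×10^14 m³.
ρ_w = 1028 kg m⁻³, so the mass of water = 7.678×10^14 m³ × 1028 kg m⁻³ = 7.893×10^17 kg = 7.9×10^5 Gt (and the same mass of ice, by conservation).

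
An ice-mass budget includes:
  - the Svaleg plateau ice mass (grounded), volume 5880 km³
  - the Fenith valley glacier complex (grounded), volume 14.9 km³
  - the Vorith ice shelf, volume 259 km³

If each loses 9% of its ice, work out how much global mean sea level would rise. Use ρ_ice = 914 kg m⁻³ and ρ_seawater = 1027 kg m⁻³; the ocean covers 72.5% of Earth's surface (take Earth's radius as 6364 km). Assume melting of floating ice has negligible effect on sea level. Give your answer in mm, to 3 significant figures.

Svaleg: 0.09 × 5880 km³ × (914/1027) = 471.0 km³ of water.
Fenith: 0.09 × 14.9 km³ × (914/1027) = 1.193 km³ of water.
The Vorith ice shelf is floating and already displaces its own weight of water, so its melt adds essentially nothing to sea level.
Total added water ≈ 4.722×10^11 m³ over 3.69×10^14 m² → Δh = 1.28×10^-3 m = 1.28 mm.

≈ 1.28 mm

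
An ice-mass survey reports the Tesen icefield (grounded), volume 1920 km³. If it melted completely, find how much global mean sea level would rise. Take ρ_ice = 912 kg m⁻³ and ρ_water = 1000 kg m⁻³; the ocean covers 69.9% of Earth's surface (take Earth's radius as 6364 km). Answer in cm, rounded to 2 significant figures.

Tesen: 1920 km³ × (912/1000) = 1751 km³ of water.
Spread over 3.56×10^14 m² of ocean, Δh = 1.751×10^12 / 3.56×10^14 = 4.92×10^-3 m = 0.49 cm.

≈ 0.49 cm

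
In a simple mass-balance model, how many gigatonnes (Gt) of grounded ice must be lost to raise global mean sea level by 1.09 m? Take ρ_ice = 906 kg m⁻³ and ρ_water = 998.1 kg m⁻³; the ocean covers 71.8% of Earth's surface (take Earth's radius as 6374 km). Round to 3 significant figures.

≈ 3.99×10^5 Gt

Required water volume = Δh × A = 1.09 m × 3.67×10^14 m² = 3.996×10^14 m³.
ρ_w = 998.1 kg m⁻³, so the mass of water = 3.996×10^14 m³ × 998.1 kg m⁻³ = 3.988×10^17 kg = 3.99×10^5 Gt (and the same mass of ice, by conservation).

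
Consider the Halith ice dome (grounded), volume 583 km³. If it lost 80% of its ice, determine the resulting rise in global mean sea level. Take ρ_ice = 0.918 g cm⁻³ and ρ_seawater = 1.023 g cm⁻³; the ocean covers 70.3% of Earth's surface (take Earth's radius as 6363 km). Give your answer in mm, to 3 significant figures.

≈ 1.17 mm

Halith: 0.8 × 583 km³ × (918/1023) = 418.5 km³ of water.
Spread over 3.58×10^14 m² of ocean, Δh = 4.185×10^11 / 3.58×10^14 = 1.17×10^-3 m = 1.17 mm.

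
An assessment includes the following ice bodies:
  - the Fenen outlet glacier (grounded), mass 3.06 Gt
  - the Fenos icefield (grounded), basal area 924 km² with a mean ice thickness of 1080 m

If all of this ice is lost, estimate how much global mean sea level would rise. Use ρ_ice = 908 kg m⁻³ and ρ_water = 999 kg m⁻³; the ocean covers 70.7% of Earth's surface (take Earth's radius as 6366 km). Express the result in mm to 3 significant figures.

Fenen: 3.06 Gt = 3.060×10^12 kg; dividing by ρ_w = 999 kg m⁻³ gives 3.063×10^9 m³ of water.
Fenos: ice volume = 924 km² × 1080 m = 997.9 km³; 997.9 × (908/999) = 907.0 km³ of water.
Total added water ≈ 9.101×10^11 m³ over 3.60×10^14 m² → Δh = 2.53×10^-3 m = 2.53 mm.

≈ 2.53 mm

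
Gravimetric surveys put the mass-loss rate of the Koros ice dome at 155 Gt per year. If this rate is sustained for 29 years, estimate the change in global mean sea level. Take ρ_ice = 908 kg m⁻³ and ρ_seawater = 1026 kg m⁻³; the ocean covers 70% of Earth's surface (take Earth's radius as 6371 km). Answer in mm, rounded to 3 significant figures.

Total mass lost = 155 Gt/yr × 29 yr = 4495 Gt = 4.495×10^15 kg.
ρ_w = 1026 kg m⁻³, so water volume = 4.495×10^15 / 1026 = 4.381×10^12 m³.
Δh = 4.381×10^12 / 3.57×10^14 = 0.0123 m = 12.3 mm.

≈ 12.3 mm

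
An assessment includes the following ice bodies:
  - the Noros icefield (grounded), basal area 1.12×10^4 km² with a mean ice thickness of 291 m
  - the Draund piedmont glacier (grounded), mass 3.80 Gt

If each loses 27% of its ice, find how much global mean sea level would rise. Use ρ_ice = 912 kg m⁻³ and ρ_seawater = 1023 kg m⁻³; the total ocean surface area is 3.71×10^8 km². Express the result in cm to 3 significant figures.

Noros: ice volume = 1.12×10^4 km² × 291 m = 3259 km³; 0.27 × 3259 × (912/1023) = 784.5 km³ of water.
Draund: 0.27 × 3.80 Gt = 1.026×10^12 kg; dividing by ρ_w = 1023 kg m⁻³ gives 1.003×10^9 m³ of water.
Total added water ≈ 7.855×10^11 m³ over 3.71×10^14 m² → Δh = 2.12×10^-3 m = 0.212 cm.

≈ 0.212 cm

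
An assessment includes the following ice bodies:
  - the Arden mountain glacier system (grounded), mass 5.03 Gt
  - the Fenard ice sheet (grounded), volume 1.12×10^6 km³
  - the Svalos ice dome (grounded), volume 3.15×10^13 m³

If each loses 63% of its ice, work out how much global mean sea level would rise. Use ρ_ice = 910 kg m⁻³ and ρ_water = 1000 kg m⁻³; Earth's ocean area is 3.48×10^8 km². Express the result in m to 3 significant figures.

Arden: 0.63 × 5.03 Gt = 3.169×10^12 kg; dividing by ρ_w = 1000 kg m⁻³ gives 3.169×10^9 m³ of water.
Fenard: 0.63 × 1.12×10^6 km³ × (910/1000) = 6.421×10^5 km³ of water.
Svalos: 0.63 × 3.15×10^13 m³ × (910/1000) = 1.806×10^13 m³ of water.
Total added water ≈ 6.602×10^14 m³ over 3.48×10^14 m² → Δh = 1.90 m.

≈ 1.90 m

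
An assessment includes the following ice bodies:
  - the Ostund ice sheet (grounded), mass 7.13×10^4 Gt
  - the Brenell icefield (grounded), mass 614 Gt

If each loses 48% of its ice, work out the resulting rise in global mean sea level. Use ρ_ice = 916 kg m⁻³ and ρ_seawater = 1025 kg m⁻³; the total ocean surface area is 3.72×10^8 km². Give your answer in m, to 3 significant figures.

Ostund: 0.48 × 7.13×10^4 Gt = 3.422×10^16 kg; dividing by ρ_w = 1025 kg m⁻³ gives 3.339×10^13 m³ of water.
Brenell: 0.48 × 614 Gt = 2.947×10^14 kg; dividing by ρ_w = 1025 kg m⁻³ gives 2.875×10^11 m³ of water.
Total added water ≈ 3.368×10^13 m³ over 3.72×10^14 m² → Δh = 0.0905 m.

≈ 0.0905 m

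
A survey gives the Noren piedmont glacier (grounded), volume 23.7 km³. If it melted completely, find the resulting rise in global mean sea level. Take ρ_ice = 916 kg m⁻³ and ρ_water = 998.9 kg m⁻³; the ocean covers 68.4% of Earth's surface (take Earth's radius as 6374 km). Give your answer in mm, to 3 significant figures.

≈ 0.0622 mm

Noren: 23.7 km³ × (916/998.9) = 21.73 km³ of water.
Spread over 3.49×10^14 m² of ocean, Δh = 2.173×10^10 / 3.49×10^14 = 6.22×10^-5 m = 0.0622 mm.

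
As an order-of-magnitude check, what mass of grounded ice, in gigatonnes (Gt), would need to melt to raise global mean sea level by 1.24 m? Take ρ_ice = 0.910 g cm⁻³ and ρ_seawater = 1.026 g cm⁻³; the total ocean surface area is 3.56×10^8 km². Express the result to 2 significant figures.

Required water volume = Δh × A = 1.24 m × 3.56×10^14 m² = 4.414×10^14 m³.
ρ_w = 1.026 g cm⁻³ = 1026 kg m⁻³, so the mass of water = 4.414×10^14 m³ × 1026 kg m⁻³ = 4.529×10^17 kg = 4.5×10^5 Gt (and the same mass of ice, by conservation).

≈ 4.5×10^5 Gt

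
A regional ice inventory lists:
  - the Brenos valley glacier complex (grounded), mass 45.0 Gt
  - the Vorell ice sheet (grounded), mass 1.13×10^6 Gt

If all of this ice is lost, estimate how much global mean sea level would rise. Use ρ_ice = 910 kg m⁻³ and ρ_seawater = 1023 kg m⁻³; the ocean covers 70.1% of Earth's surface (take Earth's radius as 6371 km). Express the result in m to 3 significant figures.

Brenos: 45.0 Gt = 4.500×10^13 kg; dividing by ρ_w = 1023 kg m⁻³ gives 4.399×10^10 m³ of water.
Vorell: 1.13×10^6 Gt = 1.130×10^18 kg; dividing by ρ_w = 1023 kg m⁻³ gives 1.105×10^15 m³ of water.
Total added water ≈ 1.105×10^15 m³ over 3.58×10^14 m² → Δh = 3.09 m.

≈ 3.09 m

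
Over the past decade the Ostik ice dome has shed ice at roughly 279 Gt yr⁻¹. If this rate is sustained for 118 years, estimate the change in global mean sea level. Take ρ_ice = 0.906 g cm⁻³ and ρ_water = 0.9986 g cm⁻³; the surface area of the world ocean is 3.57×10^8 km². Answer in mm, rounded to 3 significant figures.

Total mass lost = 279 Gt/yr × 118 yr = 3.292×10^4 Gt = 3.292×10^16 kg.
ρ_w = 0.9986 g cm⁻³ = 998.6 kg m⁻³, so water volume = 3.292×10^16 / 998.6 = 3.297×10^13 m³.
Δh = 3.297×10^13 / 3.57×10^14 = 0.0923 m = 92.3 mm.

≈ 92.3 mm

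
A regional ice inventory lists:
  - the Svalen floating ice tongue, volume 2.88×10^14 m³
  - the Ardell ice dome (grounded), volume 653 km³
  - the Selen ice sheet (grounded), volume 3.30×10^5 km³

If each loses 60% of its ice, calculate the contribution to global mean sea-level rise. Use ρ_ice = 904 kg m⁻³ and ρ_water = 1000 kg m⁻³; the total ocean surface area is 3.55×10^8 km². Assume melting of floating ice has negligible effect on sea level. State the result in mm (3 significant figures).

The Svalen floating ice tongue is floating and already displaces its own weight of water, so its melt adds essentially nothing to sea level.
Ardell: 0.6 × 653 km³ × (904/1000) = 354.2 km³ of water.
Selen: 0.6 × 3.30×10^5 km³ × (904/1000) = 1.790×10^5 km³ of water.
Total added water ≈ 1.793×10^14 m³ over 3.55×10^14 m² → Δh = 0.505 m = 505 mm.

≈ 505 mm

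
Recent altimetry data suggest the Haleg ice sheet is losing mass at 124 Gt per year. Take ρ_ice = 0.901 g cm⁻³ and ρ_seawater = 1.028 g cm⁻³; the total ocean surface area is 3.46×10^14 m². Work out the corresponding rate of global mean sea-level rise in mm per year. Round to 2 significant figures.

≈ 0.35 mm/yr

ρ_w = 1.028 g cm⁻³ = 1028 kg m⁻³. Annual water volume added = 124 Gt / ρ_w = 1.240×10^14 kg / 1028 kg m⁻³ = 1.206×10^11 m³.
Δh per year = 1.206×10^11 / 3.46×10^14 = 3.49×10^-4 m = 0.35 mm.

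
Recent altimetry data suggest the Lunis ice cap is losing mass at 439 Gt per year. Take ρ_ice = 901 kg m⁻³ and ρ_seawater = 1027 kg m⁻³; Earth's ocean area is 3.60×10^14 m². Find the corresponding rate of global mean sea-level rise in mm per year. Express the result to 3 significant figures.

≈ 1.19 mm/yr

ρ_w = 1027 kg m⁻³. Annual water volume added = 439 Gt / ρ_w = 4.390×10^14 kg / 1027 kg m⁻³ = 4.275×10^11 m³.
Δh per year = 4.275×10^11 / 3.60×10^14 = 1.19×10^-3 m = 1.19 mm.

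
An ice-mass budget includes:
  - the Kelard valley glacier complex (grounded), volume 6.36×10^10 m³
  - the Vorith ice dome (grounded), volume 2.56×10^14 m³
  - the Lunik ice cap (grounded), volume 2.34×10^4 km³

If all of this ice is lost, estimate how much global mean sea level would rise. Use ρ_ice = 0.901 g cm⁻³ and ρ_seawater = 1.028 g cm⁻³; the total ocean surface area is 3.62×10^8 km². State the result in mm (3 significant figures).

Kelard: 6.36×10^10 m³ × (901/1028) = 5.574×10^10 m³ of water.
Vorith: 2.56×10^14 m³ × (901/1028) = 2.244×10^14 m³ of water.
Lunik: 2.34×10^4 km³ × (901/1028) = 2.051×10^4 km³ of water.
Total added water ≈ 2.449×10^14 m³ over 3.62×10^14 m² → Δh = 0.677 m = 677 mm.

≈ 677 mm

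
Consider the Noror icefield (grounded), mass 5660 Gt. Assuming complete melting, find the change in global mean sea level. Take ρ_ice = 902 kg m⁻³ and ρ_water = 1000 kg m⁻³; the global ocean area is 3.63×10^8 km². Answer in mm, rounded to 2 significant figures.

Noror: 5660 Gt = 5.660×10^15 kg; dividing by ρ_w = 1000 kg m⁻³ gives 5.660×10^12 m³ of water.
Spread over 3.63×10^14 m² of ocean, Δh = 5.660×10^12 / 3.63×10^14 = 0.0156 m = 16 mm.

≈ 16 mm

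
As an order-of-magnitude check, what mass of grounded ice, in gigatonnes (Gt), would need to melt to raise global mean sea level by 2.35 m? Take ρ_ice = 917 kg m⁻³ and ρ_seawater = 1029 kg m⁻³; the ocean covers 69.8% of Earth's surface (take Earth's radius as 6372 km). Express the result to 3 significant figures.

≈ 8.61×10^5 Gt

Required water volume = Δh × A = 2.35 m × 3.56×10^14 m² = 8.369×10^14 m³.
ρ_w = 1029 kg m⁻³, so the mass of water = 8.369×10^14 m³ × 1029 kg m⁻³ = 8.612×10^17 kg = 8.61×10^5 Gt (and the same mass of ice, by conservation).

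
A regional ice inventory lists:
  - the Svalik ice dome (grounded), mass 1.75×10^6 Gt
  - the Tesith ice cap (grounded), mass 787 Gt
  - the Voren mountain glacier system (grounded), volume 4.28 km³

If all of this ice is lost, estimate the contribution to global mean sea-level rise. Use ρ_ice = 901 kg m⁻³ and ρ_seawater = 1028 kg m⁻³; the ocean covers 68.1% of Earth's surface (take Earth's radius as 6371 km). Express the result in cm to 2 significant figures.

Svalik: 1.75×10^6 Gt = 1.750×10^18 kg; dividing by ρ_w = 1028 kg m⁻³ gives 1.702×10^15 m³ of water.
Tesith: 787 Gt = 7.870×10^14 kg; dividing by ρ_w = 1028 kg m⁻³ gives 7.656×10^11 m³ of water.
Voren: 4.28 km³ × (901/1028) = 3.751 km³ of water.
Total added water ≈ 1.703×10^15 m³ over 3.47×10^14 m² → Δh = 4.90 m = 490 cm.

≈ 490 cm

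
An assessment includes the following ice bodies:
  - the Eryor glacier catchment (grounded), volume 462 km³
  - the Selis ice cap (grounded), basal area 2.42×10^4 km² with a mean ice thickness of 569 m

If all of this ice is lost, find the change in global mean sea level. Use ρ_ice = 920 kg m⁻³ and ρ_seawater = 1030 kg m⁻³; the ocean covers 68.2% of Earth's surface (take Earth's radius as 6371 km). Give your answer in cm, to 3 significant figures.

≈ 3.65 cm

Eryor: 462 km³ × (920/1030) = 412.7 km³ of water.
Selis: ice volume = 2.42×10^4 km² × 569 m = 1.377×10^4 km³; 1.377×10^4 × (920/1030) = 1.230×10^4 km³ of water.
Total added water ≈ 1.271×10^13 m³ over 3.48×10^14 m² → Δh = 0.0365 m = 3.65 cm.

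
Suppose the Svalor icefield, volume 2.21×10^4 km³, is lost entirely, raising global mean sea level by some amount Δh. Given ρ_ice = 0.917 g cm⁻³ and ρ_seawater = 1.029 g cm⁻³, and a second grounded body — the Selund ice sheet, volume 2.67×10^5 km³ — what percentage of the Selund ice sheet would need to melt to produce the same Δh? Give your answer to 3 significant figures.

≈ 8.28 %

Equal sea-level rise means equal mass of meltwater, i.e. equal mass of ice lost.
Ice mass of Svalor: 2.027×10^16 kg; ice mass of Selund: 2.448×10^17 kg.
Fraction required = 2.027×10^16 / 2.448×10^17 = 0.0828 → 8.28 %.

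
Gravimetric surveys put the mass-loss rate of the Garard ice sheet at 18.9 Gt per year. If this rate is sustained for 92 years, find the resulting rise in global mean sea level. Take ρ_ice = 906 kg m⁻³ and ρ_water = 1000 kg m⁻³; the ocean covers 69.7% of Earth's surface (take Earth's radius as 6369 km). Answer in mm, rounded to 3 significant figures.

≈ 4.89 mm

Total mass lost = 18.9 Gt/yr × 92 yr = 1739 Gt = 1.739×10^15 kg.
ρ_w = 1000 kg m⁻³, so water volume = 1.739×10^15 / 1000 = 1.739×10^12 m³.
Δh = 1.739×10^12 / 3.55×10^14 = 4.89×10^-3 m = 4.89 mm.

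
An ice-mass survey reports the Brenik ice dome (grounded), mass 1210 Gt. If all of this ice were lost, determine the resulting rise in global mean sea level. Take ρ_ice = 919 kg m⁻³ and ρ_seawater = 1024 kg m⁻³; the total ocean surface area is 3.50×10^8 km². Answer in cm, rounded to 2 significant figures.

Brenik: 1210 Gt = 1.210×10^15 kg; dividing by ρ_w = 1024 kg m⁻³ gives 1.182×10^12 m³ of water.
Spread over 3.50×10^14 m² of ocean, Δh = 1.182×10^12 / 3.50×10^14 = 3.38×10^-3 m = 0.34 cm.

≈ 0.34 cm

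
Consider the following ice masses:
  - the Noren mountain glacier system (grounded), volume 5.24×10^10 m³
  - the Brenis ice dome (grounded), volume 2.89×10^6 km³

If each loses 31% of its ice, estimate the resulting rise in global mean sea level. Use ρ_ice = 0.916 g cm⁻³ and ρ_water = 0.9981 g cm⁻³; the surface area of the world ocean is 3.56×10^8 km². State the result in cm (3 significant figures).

≈ 231 cm

Noren: 0.31 × 5.24×10^10 m³ × (916/998.1) = 1.491×10^10 m³ of water.
Brenis: 0.31 × 2.89×10^6 km³ × (916/998.1) = 8.222×10^5 km³ of water.
Total added water ≈ 8.222×10^14 m³ over 3.56×10^14 m² → Δh = 2.31 m = 231 cm.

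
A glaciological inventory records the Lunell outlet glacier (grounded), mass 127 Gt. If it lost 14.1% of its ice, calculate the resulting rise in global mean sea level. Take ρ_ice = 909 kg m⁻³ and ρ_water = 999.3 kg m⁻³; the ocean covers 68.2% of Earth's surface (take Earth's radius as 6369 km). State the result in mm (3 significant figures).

≈ 0.0515 mm

Lunell: 0.141 × 127 Gt = 1.791×10^13 kg; dividing by ρ_w = 999.3 kg m⁻³ gives 1.792×10^10 m³ of water.
Spread over 3.48×10^14 m² of ocean, Δh = 1.792×10^10 / 3.48×10^14 = 5.15×10^-5 m = 0.0515 mm.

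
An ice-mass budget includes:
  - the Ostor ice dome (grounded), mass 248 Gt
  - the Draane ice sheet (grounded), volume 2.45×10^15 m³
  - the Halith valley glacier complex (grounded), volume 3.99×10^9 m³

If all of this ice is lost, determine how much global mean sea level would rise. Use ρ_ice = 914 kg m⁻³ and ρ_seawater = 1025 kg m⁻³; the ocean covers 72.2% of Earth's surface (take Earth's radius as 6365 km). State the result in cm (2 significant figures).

Ostor: 248 Gt = 2.480×10^14 kg; dividing by ρ_w = 1025 kg m⁻³ gives 2.420×10^11 m³ of water.
Draane: 2.45×10^15 m³ × (914/1025) = 2.185×10^15 m³ of water.
Halith: 3.99×10^9 m³ × (914/1025) = 3.558×10^9 m³ of water.
Total added water ≈ 2.185×10^15 m³ over 3.68×10^14 m² → Δh = 5.94 m = 590 cm.

≈ 590 cm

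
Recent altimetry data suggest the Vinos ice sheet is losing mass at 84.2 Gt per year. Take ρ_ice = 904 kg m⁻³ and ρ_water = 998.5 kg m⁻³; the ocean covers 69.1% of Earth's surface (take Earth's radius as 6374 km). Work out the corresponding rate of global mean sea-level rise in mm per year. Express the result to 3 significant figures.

ρ_w = 998.5 kg m⁻³. Annual water volume added = 84.2 Gt / ρ_w = 8.420×10^13 kg / 998.5 kg m⁻³ = 8.433×10^10 m³.
Δh per year = 8.433×10^10 / 3.53×10^14 = 2.39×10^-4 m = 0.239 mm.

≈ 0.239 mm/yr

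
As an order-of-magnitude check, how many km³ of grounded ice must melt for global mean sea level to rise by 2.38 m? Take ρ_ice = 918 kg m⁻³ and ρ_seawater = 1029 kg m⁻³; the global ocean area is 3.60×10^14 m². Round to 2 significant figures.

≈ 9.6×10^5 km³

Required water volume = Δh × A = 2.38 m × 3.60×10^14 m² = 8.568×10^14 m³ = 8.568×10^5 km³.
Ice volume = water volume × ρ_w/ρ_ice = 8.568×10^5 × 1029/918 = 9.6×10^5 km³.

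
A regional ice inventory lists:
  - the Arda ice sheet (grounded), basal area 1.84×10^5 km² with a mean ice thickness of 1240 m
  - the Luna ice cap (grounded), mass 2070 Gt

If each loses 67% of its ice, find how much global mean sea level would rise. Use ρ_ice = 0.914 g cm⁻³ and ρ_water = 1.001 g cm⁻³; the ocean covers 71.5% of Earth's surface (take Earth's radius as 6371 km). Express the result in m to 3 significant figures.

≈ 0.387 m

Arda: ice volume = 1.84×10^5 km² × 1240 m = 2.282×10^5 km³; 0.67 × 2.282×10^5 × (914/1001) = 1.396×10^5 km³ of water.
Luna: 0.67 × 2070 Gt = 1.387×10^15 kg; dividing by ρ_w = 1.001 g cm⁻³ = 1001 kg m⁻³ gives 1.386×10^12 m³ of water.
Total added water ≈ 1.410×10^14 m³ over 3.65×10^14 m² → Δh = 0.387 m.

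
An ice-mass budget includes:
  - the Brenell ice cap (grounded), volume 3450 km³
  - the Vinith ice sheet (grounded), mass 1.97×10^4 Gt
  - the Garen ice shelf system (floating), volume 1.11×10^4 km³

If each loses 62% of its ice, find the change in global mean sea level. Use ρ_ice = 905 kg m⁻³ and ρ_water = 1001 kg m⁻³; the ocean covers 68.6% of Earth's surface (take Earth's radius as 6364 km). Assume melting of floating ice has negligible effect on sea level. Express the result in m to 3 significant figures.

Brenell: 0.62 × 3450 km³ × (905/1001) = 1934 km³ of water.
Vinith: 0.62 × 1.97×10^4 Gt = 1.221×10^16 kg; dividing by ρ_w = 1001 kg m⁻³ gives 1.220×10^13 m³ of water.
The Garen ice shelf system is floating and already displaces its own weight of water, so its melt adds essentially nothing to sea level.
Total added water ≈ 1.414×10^13 m³ over 3.49×10^14 m² → Δh = 0.0405 m.

≈ 0.0405 m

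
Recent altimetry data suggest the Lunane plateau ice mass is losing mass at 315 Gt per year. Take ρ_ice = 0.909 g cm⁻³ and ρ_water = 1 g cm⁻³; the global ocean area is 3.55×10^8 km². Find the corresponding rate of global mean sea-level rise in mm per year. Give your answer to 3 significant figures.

≈ 0.887 mm/yr

ρ_w = 1 g cm⁻³ = 1000 kg m⁻³. Annual water volume added = 315 Gt / ρ_w = 3.150×10^14 kg / 1000 kg m⁻³ = 3.150×10^11 m³.
Δh per year = 3.150×10^11 / 3.55×10^14 = 8.87×10^-4 m = 0.887 mm.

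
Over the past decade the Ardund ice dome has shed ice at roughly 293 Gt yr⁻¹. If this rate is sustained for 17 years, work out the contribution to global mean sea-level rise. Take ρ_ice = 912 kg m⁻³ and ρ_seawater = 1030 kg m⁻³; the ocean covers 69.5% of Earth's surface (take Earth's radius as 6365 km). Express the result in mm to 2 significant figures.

≈ 14 mm

Total mass lost = 293 Gt/yr × 17 yr = 4981 Gt = 4.981×10^15 kg.
ρ_w = 1030 kg m⁻³, so water volume = 4.981×10^15 / 1030 = 4.836×10^12 m³.
Δh = 4.836×10^12 / 3.54×10^14 = 0.0137 m = 14 mm.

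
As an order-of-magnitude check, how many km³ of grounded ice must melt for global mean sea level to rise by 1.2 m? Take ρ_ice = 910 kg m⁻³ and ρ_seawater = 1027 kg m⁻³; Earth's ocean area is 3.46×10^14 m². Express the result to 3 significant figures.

≈ 4.69×10^5 km³

Required water volume = Δh × A = 1.2 m × 3.46×10^14 m² = 4.152×10^14 m³ = 4.152×10^5 km³.
Ice volume = water volume × ρ_w/ρ_ice = 4.152×10^5 × 1027/910 = 4.69×10^5 km³.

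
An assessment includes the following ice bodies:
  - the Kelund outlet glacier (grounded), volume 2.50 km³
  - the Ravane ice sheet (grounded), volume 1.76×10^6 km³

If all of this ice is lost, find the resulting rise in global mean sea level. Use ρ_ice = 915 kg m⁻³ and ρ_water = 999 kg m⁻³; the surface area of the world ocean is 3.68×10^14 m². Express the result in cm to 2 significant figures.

Kelund: 2.50 km³ × (915/999) = 2.290 km³ of water.
Ravane: 1.76×10^6 km³ × (915/999) = 1.612×10^6 km³ of water.
Total added water ≈ 1.612×10^15 m³ over 3.68×10^14 m² → Δh = 4.38 m = 440 cm.

≈ 440 cm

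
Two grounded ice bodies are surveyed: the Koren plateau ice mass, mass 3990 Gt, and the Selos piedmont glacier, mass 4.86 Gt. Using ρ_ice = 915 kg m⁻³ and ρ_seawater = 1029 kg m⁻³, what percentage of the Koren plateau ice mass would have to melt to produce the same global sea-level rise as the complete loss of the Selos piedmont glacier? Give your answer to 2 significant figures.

≈ 0.12 %

Equal sea-level rise means equal mass of meltwater, i.e. equal mass of ice lost.
Ice mass of Selos: 4.860×10^12 kg; ice mass of Koren: 3.990×10^15 kg.
Fraction required = 4.860×10^12 / 3.990×10^15 = 1.22×10^-3 → 0.12 %.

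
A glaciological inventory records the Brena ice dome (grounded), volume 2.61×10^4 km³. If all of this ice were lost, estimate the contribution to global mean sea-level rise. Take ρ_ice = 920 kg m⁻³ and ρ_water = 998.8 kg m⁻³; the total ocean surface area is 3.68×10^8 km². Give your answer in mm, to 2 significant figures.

≈ 65 mm

Brena: 2.61×10^4 km³ × (920/998.8) = 2.404×10^4 km³ of water.
Spread over 3.68×10^14 m² of ocean, Δh = 2.404×10^13 / 3.68×10^14 = 0.0653 m = 65 mm.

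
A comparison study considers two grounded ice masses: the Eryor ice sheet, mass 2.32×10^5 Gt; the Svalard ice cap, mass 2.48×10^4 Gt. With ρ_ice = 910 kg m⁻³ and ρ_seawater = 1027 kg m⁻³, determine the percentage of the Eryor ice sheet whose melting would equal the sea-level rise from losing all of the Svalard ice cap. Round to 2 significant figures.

≈ 11 %

Equal sea-level rise means equal mass of meltwater, i.e. equal mass of ice lost.
Ice mass of Svalard: 2.480×10^16 kg; ice mass of Eryor: 2.320×10^17 kg.
Fraction required = 2.480×10^16 / 2.320×10^17 = 0.107 → 11 %.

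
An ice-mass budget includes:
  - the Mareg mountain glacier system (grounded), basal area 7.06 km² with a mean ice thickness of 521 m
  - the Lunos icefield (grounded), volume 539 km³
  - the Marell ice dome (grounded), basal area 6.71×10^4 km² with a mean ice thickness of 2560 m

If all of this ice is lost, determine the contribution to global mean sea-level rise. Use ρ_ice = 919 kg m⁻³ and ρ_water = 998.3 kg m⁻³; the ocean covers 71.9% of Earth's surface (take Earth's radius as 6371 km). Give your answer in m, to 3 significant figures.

≈ 0.433 m

Mareg: ice volume = 7.06 km² × 521 m = 3.678 km³; 3.678 × (919/998.3) = 3.386 km³ of water.
Lunos: 539 km³ × (919/998.3) = 496.2 km³ of water.
Marell: ice volume = 6.71×10^4 km² × 2560 m = 1.718×10^5 km³; 1.718×10^5 × (919/998.3) = 1.581×10^5 km³ of water.
Total added water ≈ 1.586×10^14 m³ over 3.67×10^14 m² → Δh = 0.433 m.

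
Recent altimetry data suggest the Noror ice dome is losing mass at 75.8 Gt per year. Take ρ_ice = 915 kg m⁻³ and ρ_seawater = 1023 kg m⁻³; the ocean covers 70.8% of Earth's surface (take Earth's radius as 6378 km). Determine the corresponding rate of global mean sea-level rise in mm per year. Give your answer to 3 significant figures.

≈ 0.205 mm/yr

ρ_w = 1023 kg m⁻³. Annual water volume added = 75.8 Gt / ρ_w = 7.580×10^13 kg / 1023 kg m⁻³ = 7.410×10^10 m³.
Δh per year = 7.410×10^10 / 3.62×10^14 = 2.05×10^-4 m = 0.205 mm.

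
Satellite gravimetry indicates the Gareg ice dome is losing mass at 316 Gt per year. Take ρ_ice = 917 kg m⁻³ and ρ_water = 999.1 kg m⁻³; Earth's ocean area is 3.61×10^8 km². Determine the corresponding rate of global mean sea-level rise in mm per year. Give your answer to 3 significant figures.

ρ_w = 999.1 kg m⁻³. Annual water volume added = 316 Gt / ρ_w = 3.160×10^14 kg / 999.1 kg m⁻³ = 3.163×10^11 m³.
Δh per year = 3.163×10^11 / 3.61×10^14 = 8.76×10^-4 m = 0.876 mm.

≈ 0.876 mm/yr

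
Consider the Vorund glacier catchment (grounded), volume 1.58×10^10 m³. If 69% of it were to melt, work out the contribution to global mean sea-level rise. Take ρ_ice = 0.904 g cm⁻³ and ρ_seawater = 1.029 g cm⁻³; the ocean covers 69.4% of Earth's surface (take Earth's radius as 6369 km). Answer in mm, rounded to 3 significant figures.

≈ 0.0271 mm

Vorund: 0.69 × 1.58×10^10 m³ × (904/1029) = 9.578×10^9 m³ of water.
Spread over 3.54×10^14 m² of ocean, Δh = 9.578×10^9 / 3.54×10^14 = 2.71×10^-5 m = 0.0271 mm.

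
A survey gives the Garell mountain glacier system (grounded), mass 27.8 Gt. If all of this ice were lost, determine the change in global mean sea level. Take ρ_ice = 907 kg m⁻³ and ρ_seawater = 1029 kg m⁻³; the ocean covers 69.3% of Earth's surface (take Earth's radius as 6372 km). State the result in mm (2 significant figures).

Garell: 27.8 Gt = 2.780×10^13 kg; dividing by ρ_w = 1029 kg m⁻³ gives 2.702×10^10 m³ of water.
Spread over 3.54×10^14 m² of ocean, Δh = 2.702×10^10 / 3.54×10^14 = 7.64×10^-5 m = 0.076 mm.

≈ 0.076 mm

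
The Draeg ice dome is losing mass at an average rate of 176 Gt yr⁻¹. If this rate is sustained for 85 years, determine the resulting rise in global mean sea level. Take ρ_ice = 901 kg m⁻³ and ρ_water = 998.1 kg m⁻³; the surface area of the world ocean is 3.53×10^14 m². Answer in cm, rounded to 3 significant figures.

≈ 4.25 cm

Total mass lost = 176 Gt/yr × 85 yr = 1.496×10^4 Gt = 1.496×10^16 kg.
ρ_w = 998.1 kg m⁻³, so water volume = 1.496×10^16 / 998.1 = 1.499×10^13 m³.
Δh = 1.499×10^13 / 3.53×10^14 = 0.0425 m = 4.25 cm.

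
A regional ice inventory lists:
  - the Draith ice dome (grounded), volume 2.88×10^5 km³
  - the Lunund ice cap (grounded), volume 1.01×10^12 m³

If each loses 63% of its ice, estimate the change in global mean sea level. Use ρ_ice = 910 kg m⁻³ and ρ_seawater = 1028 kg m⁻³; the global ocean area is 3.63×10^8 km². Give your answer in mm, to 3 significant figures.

Draith: 0.63 × 2.88×10^5 km³ × (910/1028) = 1.606×10^5 km³ of water.
Lunund: 0.63 × 1.01×10^12 m³ × (910/1028) = 5.633×10^11 m³ of water.
Total added water ≈ 1.612×10^14 m³ over 3.63×10^14 m² → Δh = 0.444 m = 444 mm.

≈ 444 mm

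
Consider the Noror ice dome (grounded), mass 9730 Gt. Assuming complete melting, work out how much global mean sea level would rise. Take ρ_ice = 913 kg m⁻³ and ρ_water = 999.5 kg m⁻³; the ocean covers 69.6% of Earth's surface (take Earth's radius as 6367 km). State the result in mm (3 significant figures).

≈ 27.5 mm

Noror: 9730 Gt = 9.730×10^15 kg; dividing by ρ_w = 999.5 kg m⁻³ gives 9.735×10^12 m³ of water.
Spread over 3.55×10^14 m² of ocean, Δh = 9.735×10^12 / 3.55×10^14 = 0.0275 m = 27.5 mm.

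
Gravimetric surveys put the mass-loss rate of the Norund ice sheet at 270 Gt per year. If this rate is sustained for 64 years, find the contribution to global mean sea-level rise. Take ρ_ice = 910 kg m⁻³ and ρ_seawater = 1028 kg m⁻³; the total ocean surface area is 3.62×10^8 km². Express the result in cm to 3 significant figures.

≈ 4.64 cm

Total mass lost = 270 Gt/yr × 64 yr = 1.728×10^4 Gt = 1.728×10^16 kg.
ρ_w = 1028 kg m⁻³, so water volume = 1.728×10^16 / 1028 = 1.681×10^13 m³.
Δh = 1.681×10^13 / 3.62×10^14 = 0.0464 m = 4.64 cm.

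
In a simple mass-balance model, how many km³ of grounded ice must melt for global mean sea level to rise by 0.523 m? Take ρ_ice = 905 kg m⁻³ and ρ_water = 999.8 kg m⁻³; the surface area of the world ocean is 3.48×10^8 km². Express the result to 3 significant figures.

≈ 2.01×10^5 km³

Required water volume = Δh × A = 0.523 m × 3.48×10^14 m² = 1.820×10^14 m³ = 1.820×10^5 km³.
Ice volume = water volume × ρ_w/ρ_ice = 1.820×10^5 × 999.8/905 = 2.01×10^5 km³.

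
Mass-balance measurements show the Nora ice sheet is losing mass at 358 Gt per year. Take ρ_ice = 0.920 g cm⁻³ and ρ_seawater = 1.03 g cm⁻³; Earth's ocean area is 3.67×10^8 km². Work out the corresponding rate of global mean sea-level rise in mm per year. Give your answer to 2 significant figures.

≈ 0.95 mm/yr

ρ_w = 1.03 g cm⁻³ = 1030 kg m⁻³. Annual water volume added = 358 Gt / ρ_w = 3.580×10^14 kg / 1030 kg m⁻³ = 3.476×10^11 m³.
Δh per year = 3.476×10^11 / 3.67×10^14 = 9.47×10^-4 m = 0.95 mm.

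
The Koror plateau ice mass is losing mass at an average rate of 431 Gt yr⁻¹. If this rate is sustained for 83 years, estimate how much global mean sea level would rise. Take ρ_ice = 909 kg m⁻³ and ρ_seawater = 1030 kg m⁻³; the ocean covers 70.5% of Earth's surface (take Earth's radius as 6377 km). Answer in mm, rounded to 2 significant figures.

Total mass lost = 431 Gt/yr × 83 yr = 3.577×10^4 Gt = 3.577×10^16 kg.
ρ_w = 1030 kg m⁻³, so water volume = 3.577×10^16 / 1030 = 3.473×10^13 m³.
Δh = 3.473×10^13 / 3.60×10^14 = 0.0964 m = 96 mm.

≈ 96 mm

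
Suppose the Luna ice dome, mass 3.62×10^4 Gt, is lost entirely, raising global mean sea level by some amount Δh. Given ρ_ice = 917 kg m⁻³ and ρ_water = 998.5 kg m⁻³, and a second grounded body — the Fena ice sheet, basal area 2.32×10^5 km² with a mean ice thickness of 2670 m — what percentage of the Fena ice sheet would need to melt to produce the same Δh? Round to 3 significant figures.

Equal sea-level rise means equal mass of meltwater, i.e. equal mass of ice lost.
Ice mass of Luna: 3.620×10^16 kg; ice mass of Fena: 5.680×10^17 kg.
Fraction required = 3.620×10^16 / 5.680×10^17 = 0.0637 → 6.37 %.

≈ 6.37 %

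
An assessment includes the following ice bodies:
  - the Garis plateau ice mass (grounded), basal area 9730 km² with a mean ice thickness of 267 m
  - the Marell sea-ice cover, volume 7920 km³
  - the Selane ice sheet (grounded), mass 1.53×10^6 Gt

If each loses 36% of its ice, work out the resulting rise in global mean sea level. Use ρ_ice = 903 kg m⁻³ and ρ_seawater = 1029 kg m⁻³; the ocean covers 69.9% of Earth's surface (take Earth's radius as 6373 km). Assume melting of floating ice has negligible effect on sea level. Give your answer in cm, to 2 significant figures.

≈ 150 cm

Garis: ice volume = 9730 km² × 267 m = 2598 km³; 0.36 × 2598 × (903/1029) = 820.7 km³ of water.
The Marell sea-ice cover is floating and already displaces its own weight of water, so its melt adds essentially nothing to sea level.
Selane: 0.36 × 1.53×10^6 Gt = 5.508×10^17 kg; dividing by ρ_w = 1029 kg m⁻³ gives 5.353×10^14 m³ of water.
Total added water ≈ 5.361×10^14 m³ over 3.57×10^14 m² → Δh = 1.50 m = 150 cm.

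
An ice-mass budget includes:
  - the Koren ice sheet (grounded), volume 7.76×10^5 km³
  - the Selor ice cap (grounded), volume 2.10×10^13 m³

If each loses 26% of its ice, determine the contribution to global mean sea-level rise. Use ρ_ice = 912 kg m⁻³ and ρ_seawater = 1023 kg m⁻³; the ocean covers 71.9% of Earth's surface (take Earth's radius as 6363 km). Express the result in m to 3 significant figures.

≈ 0.505 m

Koren: 0.26 × 7.76×10^5 km³ × (912/1023) = 1.799×10^5 km³ of water.
Selor: 0.26 × 2.10×10^13 m³ × (912/1023) = 4.868×10^12 m³ of water.
Total added water ≈ 1.847×10^14 m³ over 3.66×10^14 m² → Δh = 0.505 m.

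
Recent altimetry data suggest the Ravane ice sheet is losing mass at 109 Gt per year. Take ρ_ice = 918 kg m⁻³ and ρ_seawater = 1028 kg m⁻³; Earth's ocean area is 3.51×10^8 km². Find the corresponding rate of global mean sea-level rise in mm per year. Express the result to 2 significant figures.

≈ 0.30 mm/yr

ρ_w = 1028 kg m⁻³. Annual water volume added = 109 Gt / ρ_w = 1.090×10^14 kg / 1028 kg m⁻³ = 1.060×10^11 m³.
Δh per year = 1.060×10^11 / 3.51×10^14 = 3.02×10^-4 m = 0.30 mm.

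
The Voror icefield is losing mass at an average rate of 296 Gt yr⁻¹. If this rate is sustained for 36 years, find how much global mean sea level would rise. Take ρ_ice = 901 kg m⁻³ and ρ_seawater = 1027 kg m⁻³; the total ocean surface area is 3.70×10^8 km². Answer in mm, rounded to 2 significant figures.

Total mass lost = 296 Gt/yr × 36 yr = 1.066×10^4 Gt = 1.066×10^16 kg.
ρ_w = 1027 kg m⁻³, so water volume = 1.066×10^16 / 1027 = 1.038×10^13 m³.
Δh = 1.038×10^13 / 3.70×10^14 = 0.0280 m = 28 mm.

≈ 28 mm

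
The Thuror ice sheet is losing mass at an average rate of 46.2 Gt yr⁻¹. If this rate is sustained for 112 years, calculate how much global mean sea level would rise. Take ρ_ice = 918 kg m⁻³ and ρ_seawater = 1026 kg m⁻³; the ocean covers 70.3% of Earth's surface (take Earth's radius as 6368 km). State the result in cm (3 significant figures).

Total mass lost = 46.2 Gt/yr × 112 yr = 5174 Gt = 5.174×10^15 kg.
ρ_w = 1026 kg m⁻³, so water volume = 5.174×10^15 / 1026 = 5.043×10^12 m³.
Δh = 5.043×10^12 / 3.58×10^14 = 0.0141 m = 1.41 cm.

≈ 1.41 cm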